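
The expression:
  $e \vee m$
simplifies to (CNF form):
$e \vee m$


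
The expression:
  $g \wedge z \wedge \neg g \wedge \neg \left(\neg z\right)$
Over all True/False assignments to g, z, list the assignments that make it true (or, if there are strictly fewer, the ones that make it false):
is never true.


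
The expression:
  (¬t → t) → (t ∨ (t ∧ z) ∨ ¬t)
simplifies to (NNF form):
True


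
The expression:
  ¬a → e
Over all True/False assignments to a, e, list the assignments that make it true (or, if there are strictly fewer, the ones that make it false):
is false only for:
  a=False, e=False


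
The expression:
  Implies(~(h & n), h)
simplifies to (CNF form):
h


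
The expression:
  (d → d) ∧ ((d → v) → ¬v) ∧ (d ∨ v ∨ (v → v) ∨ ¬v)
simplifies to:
¬v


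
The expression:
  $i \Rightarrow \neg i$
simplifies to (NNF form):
$\neg i$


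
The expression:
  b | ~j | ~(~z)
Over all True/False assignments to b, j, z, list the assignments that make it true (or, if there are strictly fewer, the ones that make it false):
is false only for:
  b=False, j=True, z=False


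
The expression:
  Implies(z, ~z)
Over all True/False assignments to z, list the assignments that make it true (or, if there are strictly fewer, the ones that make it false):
is true only for:
  z=False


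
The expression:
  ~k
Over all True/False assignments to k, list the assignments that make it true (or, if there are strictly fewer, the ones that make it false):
is true only for:
  k=False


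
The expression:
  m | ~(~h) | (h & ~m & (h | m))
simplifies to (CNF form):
h | m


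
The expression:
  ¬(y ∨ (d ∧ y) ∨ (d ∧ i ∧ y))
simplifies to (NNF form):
¬y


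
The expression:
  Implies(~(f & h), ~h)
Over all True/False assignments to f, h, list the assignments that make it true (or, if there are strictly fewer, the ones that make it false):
is false only for:
  f=False, h=True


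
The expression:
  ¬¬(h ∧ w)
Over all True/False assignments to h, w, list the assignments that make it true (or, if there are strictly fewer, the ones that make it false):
is true only for:
  h=True, w=True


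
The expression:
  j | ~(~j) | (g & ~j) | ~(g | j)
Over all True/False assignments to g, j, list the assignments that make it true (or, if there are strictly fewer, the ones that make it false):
is always true.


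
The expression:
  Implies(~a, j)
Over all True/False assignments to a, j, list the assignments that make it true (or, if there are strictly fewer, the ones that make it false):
is false only for:
  a=False, j=False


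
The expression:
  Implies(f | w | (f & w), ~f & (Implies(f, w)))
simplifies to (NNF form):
~f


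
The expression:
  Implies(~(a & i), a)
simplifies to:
a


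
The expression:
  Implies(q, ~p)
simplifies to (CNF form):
~p | ~q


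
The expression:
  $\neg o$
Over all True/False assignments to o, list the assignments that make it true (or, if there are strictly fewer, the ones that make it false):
is true only for:
  o=False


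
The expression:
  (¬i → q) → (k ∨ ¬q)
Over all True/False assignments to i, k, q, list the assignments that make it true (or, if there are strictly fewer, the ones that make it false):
is false only for:
  i=False, k=False, q=True;
  i=True, k=False, q=True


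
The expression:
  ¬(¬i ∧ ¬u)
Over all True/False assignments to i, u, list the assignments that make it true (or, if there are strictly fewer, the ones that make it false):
is false only for:
  i=False, u=False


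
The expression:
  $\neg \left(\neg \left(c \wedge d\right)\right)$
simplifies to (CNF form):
$c \wedge d$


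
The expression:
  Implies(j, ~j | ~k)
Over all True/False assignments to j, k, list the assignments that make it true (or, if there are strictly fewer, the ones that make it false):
is false only for:
  j=True, k=True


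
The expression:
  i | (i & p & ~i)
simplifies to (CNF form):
i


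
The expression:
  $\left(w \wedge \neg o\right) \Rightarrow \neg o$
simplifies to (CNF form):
$\text{True}$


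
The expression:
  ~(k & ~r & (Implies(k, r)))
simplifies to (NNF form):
True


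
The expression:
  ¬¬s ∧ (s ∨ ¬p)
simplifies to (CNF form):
s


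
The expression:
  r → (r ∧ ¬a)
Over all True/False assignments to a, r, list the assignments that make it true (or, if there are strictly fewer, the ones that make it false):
is false only for:
  a=True, r=True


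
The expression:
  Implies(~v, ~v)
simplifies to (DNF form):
True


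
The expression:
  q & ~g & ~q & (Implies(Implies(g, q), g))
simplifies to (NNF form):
False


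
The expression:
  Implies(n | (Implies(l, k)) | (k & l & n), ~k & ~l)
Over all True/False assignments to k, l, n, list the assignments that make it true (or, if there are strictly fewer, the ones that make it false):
is true only for:
  k=False, l=False, n=False;
  k=False, l=False, n=True;
  k=False, l=True, n=False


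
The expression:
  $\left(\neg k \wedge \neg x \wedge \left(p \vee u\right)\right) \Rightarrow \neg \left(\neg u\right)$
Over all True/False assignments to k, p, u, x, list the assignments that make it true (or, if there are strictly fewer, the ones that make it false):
is false only for:
  k=False, p=True, u=False, x=False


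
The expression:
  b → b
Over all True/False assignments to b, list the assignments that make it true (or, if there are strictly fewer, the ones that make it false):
is always true.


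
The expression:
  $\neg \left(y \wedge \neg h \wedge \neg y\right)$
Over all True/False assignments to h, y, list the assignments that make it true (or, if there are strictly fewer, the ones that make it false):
is always true.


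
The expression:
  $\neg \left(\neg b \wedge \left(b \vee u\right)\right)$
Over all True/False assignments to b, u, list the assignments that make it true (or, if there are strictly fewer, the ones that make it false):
is false only for:
  b=False, u=True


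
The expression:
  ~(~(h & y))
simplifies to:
h & y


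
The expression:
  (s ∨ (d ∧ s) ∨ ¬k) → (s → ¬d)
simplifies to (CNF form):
¬d ∨ ¬s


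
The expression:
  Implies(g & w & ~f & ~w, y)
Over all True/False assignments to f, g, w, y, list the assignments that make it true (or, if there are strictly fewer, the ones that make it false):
is always true.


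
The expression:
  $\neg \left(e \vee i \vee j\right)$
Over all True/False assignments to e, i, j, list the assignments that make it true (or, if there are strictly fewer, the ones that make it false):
is true only for:
  e=False, i=False, j=False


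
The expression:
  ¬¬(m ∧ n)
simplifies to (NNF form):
m ∧ n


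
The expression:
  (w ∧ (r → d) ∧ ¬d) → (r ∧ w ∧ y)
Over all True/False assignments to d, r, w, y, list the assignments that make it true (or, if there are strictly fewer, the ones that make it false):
is false only for:
  d=False, r=False, w=True, y=False;
  d=False, r=False, w=True, y=True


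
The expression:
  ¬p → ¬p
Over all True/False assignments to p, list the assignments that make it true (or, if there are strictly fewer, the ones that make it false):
is always true.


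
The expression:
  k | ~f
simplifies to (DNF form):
k | ~f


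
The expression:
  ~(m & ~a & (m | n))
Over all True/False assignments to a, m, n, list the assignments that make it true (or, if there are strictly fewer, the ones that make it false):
is false only for:
  a=False, m=True, n=False;
  a=False, m=True, n=True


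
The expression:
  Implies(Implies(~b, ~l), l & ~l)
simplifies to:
l & ~b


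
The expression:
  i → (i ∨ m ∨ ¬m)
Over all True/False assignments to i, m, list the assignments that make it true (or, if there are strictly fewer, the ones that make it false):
is always true.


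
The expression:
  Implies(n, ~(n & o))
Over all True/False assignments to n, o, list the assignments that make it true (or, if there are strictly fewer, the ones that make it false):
is false only for:
  n=True, o=True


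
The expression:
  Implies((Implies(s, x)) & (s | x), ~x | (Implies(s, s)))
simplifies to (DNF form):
True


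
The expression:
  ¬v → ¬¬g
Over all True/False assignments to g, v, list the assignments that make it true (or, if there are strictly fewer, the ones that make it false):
is false only for:
  g=False, v=False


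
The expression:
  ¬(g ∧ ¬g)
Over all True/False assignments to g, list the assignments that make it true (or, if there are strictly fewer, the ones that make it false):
is always true.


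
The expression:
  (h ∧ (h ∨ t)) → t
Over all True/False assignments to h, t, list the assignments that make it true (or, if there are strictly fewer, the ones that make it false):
is false only for:
  h=True, t=False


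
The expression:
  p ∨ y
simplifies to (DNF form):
p ∨ y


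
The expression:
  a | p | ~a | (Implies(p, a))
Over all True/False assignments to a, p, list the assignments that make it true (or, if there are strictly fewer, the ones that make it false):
is always true.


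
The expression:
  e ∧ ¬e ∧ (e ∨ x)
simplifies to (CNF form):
False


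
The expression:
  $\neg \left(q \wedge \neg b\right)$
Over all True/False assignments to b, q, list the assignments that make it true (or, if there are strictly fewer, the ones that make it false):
is false only for:
  b=False, q=True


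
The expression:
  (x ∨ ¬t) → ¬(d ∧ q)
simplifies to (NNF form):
(t ∧ ¬x) ∨ ¬d ∨ ¬q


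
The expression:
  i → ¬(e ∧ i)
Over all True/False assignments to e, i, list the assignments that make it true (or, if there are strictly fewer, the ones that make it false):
is false only for:
  e=True, i=True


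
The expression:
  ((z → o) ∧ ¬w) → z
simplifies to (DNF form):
w ∨ z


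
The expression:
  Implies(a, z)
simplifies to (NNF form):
z | ~a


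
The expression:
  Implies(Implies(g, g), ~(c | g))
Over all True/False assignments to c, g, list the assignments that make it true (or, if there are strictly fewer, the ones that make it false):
is true only for:
  c=False, g=False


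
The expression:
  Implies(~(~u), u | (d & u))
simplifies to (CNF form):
True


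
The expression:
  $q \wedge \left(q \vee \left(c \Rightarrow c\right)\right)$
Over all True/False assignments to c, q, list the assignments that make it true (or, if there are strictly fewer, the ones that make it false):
is true only for:
  c=False, q=True;
  c=True, q=True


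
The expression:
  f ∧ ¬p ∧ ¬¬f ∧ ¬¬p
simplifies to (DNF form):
False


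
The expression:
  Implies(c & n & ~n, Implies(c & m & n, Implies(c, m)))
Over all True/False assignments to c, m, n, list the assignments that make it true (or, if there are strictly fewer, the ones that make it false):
is always true.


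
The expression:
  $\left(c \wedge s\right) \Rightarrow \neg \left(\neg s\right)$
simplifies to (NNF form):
$\text{True}$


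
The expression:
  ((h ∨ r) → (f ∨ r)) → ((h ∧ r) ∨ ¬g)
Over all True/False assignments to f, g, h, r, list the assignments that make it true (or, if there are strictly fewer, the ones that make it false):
is false only for:
  f=False, g=True, h=False, r=False;
  f=False, g=True, h=False, r=True;
  f=True, g=True, h=False, r=False;
  f=True, g=True, h=False, r=True;
  f=True, g=True, h=True, r=False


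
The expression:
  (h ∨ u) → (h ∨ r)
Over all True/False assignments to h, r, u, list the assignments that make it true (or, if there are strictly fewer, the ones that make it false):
is false only for:
  h=False, r=False, u=True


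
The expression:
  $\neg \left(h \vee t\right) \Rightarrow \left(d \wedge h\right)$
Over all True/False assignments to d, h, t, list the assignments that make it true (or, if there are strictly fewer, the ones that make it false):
is false only for:
  d=False, h=False, t=False;
  d=True, h=False, t=False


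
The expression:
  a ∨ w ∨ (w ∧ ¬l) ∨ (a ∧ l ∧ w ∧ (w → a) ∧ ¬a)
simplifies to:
a ∨ w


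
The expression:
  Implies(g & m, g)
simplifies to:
True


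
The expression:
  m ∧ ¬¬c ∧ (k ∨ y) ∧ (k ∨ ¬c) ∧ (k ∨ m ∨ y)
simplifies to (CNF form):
c ∧ k ∧ m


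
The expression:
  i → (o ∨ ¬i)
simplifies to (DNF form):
o ∨ ¬i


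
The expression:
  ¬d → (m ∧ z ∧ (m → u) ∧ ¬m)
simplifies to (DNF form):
d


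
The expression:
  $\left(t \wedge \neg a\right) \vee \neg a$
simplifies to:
$\neg a$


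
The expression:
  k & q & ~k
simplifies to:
False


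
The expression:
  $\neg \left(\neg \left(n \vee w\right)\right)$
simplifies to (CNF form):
$n \vee w$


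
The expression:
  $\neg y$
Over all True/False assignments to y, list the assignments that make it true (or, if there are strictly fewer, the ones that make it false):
is true only for:
  y=False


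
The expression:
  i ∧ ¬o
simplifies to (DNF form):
i ∧ ¬o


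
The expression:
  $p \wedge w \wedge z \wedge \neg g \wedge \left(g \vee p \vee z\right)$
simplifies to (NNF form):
$p \wedge w \wedge z \wedge \neg g$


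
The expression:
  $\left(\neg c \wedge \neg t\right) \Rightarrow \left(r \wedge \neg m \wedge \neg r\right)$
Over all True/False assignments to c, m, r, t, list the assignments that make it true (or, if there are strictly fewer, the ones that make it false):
is false only for:
  c=False, m=False, r=False, t=False;
  c=False, m=False, r=True, t=False;
  c=False, m=True, r=False, t=False;
  c=False, m=True, r=True, t=False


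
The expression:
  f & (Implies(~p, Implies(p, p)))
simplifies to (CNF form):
f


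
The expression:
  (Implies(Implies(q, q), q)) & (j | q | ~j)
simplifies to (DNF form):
q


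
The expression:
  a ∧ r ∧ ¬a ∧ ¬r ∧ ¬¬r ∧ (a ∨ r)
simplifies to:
False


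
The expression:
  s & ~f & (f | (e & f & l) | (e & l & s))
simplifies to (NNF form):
e & l & s & ~f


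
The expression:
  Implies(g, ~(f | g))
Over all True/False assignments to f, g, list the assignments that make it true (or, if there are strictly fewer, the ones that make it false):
is true only for:
  f=False, g=False;
  f=True, g=False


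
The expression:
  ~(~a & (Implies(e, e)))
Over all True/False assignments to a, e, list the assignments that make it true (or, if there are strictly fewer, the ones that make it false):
is true only for:
  a=True, e=False;
  a=True, e=True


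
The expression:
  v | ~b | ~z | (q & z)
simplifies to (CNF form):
q | v | ~b | ~z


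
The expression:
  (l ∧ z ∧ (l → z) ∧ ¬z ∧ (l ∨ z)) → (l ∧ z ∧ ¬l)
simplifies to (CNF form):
True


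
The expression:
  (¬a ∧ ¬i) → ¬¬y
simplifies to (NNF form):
a ∨ i ∨ y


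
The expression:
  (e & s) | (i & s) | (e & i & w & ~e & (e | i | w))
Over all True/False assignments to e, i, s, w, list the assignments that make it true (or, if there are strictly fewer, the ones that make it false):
is true only for:
  e=False, i=True, s=True, w=False;
  e=False, i=True, s=True, w=True;
  e=True, i=False, s=True, w=False;
  e=True, i=False, s=True, w=True;
  e=True, i=True, s=True, w=False;
  e=True, i=True, s=True, w=True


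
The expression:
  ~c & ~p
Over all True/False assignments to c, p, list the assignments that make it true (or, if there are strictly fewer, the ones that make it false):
is true only for:
  c=False, p=False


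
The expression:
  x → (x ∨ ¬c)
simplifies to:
True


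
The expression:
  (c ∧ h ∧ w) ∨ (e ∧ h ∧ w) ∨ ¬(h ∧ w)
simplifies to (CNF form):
c ∨ e ∨ ¬h ∨ ¬w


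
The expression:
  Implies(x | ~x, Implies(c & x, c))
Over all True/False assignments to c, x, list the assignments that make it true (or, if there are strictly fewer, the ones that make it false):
is always true.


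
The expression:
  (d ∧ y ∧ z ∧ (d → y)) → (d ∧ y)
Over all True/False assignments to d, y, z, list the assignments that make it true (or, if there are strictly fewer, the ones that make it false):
is always true.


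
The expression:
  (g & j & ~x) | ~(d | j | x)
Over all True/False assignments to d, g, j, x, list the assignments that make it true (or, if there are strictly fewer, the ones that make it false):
is true only for:
  d=False, g=False, j=False, x=False;
  d=False, g=True, j=False, x=False;
  d=False, g=True, j=True, x=False;
  d=True, g=True, j=True, x=False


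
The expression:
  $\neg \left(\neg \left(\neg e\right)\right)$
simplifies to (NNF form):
$\neg e$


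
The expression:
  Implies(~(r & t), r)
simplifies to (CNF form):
r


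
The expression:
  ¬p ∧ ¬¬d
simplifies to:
d ∧ ¬p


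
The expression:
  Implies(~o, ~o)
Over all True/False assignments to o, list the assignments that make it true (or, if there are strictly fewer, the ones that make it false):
is always true.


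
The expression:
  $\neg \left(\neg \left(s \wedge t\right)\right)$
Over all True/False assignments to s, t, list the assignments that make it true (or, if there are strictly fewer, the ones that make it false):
is true only for:
  s=True, t=True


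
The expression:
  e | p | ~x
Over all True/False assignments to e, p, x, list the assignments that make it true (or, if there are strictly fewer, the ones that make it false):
is false only for:
  e=False, p=False, x=True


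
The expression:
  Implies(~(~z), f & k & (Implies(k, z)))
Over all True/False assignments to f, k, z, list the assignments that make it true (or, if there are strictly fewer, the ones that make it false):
is false only for:
  f=False, k=False, z=True;
  f=False, k=True, z=True;
  f=True, k=False, z=True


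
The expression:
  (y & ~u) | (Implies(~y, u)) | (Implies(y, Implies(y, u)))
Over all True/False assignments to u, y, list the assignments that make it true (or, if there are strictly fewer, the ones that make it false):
is always true.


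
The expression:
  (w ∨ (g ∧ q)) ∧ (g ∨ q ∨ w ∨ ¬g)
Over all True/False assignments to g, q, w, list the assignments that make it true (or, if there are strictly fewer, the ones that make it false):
is false only for:
  g=False, q=False, w=False;
  g=False, q=True, w=False;
  g=True, q=False, w=False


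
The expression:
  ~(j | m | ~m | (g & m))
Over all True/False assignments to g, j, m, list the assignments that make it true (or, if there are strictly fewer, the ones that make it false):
is never true.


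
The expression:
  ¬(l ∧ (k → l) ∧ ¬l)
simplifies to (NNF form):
True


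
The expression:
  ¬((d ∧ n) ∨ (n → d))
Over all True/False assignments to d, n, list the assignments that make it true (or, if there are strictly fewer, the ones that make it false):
is true only for:
  d=False, n=True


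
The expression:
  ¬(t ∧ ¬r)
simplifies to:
r ∨ ¬t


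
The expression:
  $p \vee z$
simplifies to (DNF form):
$p \vee z$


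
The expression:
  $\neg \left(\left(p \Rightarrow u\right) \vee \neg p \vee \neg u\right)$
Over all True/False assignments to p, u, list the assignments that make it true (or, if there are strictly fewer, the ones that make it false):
is never true.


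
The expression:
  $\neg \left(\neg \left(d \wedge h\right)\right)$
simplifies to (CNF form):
$d \wedge h$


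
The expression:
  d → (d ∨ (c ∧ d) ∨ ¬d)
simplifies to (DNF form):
True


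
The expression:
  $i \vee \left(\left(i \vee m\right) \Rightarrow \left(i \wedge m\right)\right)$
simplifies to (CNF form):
$i \vee \neg m$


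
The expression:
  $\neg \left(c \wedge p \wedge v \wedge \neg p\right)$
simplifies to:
$\text{True}$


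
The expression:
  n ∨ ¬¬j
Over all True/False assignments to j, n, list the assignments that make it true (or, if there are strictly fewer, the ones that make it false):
is false only for:
  j=False, n=False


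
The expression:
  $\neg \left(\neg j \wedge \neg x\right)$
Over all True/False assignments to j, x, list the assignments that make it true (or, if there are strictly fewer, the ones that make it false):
is false only for:
  j=False, x=False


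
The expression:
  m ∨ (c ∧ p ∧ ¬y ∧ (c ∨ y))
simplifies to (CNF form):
(c ∨ m) ∧ (m ∨ p) ∧ (m ∨ ¬y)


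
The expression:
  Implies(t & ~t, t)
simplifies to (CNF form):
True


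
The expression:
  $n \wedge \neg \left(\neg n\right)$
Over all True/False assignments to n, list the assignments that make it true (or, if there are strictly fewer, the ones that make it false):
is true only for:
  n=True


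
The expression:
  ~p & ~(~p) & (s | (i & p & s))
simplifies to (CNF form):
False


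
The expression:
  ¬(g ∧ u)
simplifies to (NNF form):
¬g ∨ ¬u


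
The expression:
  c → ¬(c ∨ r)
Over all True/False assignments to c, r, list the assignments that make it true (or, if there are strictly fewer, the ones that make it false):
is true only for:
  c=False, r=False;
  c=False, r=True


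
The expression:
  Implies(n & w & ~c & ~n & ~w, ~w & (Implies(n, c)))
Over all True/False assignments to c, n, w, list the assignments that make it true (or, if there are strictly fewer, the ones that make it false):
is always true.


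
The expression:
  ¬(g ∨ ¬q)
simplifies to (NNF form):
q ∧ ¬g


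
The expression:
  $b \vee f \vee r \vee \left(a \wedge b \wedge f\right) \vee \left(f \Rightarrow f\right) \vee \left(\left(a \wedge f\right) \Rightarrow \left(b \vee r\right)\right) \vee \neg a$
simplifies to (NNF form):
$\text{True}$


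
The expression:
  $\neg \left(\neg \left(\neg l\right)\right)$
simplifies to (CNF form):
$\neg l$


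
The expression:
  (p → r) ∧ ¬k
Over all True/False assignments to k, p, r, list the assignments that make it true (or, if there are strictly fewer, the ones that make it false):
is true only for:
  k=False, p=False, r=False;
  k=False, p=False, r=True;
  k=False, p=True, r=True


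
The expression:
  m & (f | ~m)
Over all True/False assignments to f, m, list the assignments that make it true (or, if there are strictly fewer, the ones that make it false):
is true only for:
  f=True, m=True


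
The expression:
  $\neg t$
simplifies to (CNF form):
$\neg t$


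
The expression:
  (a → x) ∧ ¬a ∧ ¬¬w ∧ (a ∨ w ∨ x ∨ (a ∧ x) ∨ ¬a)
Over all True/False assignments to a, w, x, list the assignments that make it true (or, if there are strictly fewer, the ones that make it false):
is true only for:
  a=False, w=True, x=False;
  a=False, w=True, x=True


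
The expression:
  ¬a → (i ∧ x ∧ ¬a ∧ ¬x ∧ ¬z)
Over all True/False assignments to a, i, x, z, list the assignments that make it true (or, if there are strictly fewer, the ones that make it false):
is true only for:
  a=True, i=False, x=False, z=False;
  a=True, i=False, x=False, z=True;
  a=True, i=False, x=True, z=False;
  a=True, i=False, x=True, z=True;
  a=True, i=True, x=False, z=False;
  a=True, i=True, x=False, z=True;
  a=True, i=True, x=True, z=False;
  a=True, i=True, x=True, z=True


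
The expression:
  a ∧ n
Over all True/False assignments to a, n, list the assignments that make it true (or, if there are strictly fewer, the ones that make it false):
is true only for:
  a=True, n=True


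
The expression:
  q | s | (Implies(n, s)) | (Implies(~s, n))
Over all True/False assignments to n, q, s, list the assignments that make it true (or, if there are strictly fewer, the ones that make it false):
is always true.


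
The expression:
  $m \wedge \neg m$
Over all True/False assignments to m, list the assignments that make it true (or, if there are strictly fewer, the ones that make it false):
is never true.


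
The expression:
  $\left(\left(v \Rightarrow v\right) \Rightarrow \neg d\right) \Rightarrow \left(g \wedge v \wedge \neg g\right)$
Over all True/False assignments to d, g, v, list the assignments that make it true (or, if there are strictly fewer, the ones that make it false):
is true only for:
  d=True, g=False, v=False;
  d=True, g=False, v=True;
  d=True, g=True, v=False;
  d=True, g=True, v=True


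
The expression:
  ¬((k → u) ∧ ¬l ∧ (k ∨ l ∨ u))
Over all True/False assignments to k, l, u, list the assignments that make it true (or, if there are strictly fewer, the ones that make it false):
is false only for:
  k=False, l=False, u=True;
  k=True, l=False, u=True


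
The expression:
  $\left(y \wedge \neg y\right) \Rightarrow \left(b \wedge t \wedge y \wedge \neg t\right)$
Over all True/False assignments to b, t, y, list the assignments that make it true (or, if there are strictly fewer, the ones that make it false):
is always true.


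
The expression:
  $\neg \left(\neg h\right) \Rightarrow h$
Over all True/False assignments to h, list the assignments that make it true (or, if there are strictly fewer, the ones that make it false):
is always true.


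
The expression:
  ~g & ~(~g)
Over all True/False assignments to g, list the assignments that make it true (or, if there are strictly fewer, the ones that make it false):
is never true.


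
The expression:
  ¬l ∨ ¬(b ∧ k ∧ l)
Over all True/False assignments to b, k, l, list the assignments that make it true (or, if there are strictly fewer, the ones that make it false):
is false only for:
  b=True, k=True, l=True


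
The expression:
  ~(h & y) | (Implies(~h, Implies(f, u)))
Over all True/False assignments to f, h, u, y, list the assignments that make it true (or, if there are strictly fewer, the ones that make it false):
is always true.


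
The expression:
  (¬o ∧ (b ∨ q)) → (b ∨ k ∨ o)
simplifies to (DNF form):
b ∨ k ∨ o ∨ ¬q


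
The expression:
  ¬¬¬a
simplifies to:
¬a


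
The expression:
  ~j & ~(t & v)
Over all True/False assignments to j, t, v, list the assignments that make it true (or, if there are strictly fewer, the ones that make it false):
is true only for:
  j=False, t=False, v=False;
  j=False, t=False, v=True;
  j=False, t=True, v=False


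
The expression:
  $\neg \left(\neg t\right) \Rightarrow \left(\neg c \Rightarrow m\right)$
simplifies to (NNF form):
$c \vee m \vee \neg t$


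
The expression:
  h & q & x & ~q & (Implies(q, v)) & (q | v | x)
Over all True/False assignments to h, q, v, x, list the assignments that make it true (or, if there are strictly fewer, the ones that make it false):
is never true.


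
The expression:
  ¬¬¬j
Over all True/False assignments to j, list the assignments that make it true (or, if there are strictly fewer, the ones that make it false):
is true only for:
  j=False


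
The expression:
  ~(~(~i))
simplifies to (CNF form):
~i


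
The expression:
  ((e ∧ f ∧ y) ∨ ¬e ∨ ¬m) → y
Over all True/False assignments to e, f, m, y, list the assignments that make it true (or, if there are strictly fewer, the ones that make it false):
is false only for:
  e=False, f=False, m=False, y=False;
  e=False, f=False, m=True, y=False;
  e=False, f=True, m=False, y=False;
  e=False, f=True, m=True, y=False;
  e=True, f=False, m=False, y=False;
  e=True, f=True, m=False, y=False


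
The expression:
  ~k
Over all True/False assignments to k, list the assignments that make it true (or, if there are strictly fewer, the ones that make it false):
is true only for:
  k=False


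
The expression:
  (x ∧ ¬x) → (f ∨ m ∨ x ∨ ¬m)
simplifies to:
True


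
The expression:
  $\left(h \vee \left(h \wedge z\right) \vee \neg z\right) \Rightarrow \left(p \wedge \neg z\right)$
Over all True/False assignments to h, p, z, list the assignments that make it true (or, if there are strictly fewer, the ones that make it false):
is true only for:
  h=False, p=False, z=True;
  h=False, p=True, z=False;
  h=False, p=True, z=True;
  h=True, p=True, z=False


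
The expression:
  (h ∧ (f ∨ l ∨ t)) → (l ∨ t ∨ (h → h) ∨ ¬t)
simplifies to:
True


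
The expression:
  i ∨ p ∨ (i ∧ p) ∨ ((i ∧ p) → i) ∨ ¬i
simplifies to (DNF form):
True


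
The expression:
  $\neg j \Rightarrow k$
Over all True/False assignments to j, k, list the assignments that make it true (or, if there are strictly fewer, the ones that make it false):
is false only for:
  j=False, k=False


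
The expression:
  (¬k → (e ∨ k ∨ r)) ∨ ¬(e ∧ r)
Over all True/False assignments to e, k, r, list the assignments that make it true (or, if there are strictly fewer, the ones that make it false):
is always true.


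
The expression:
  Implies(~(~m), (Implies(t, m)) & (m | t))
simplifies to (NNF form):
True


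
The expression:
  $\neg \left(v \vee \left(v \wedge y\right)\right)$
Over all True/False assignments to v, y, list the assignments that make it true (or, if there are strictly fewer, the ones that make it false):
is true only for:
  v=False, y=False;
  v=False, y=True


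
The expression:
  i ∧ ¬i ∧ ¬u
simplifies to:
False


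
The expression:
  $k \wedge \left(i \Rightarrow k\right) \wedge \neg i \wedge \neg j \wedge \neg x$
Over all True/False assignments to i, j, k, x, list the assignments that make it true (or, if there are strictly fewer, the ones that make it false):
is true only for:
  i=False, j=False, k=True, x=False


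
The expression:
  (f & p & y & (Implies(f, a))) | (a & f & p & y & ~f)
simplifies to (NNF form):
a & f & p & y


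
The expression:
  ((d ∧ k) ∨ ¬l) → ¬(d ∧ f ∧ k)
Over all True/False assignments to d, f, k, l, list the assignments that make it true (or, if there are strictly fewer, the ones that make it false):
is false only for:
  d=True, f=True, k=True, l=False;
  d=True, f=True, k=True, l=True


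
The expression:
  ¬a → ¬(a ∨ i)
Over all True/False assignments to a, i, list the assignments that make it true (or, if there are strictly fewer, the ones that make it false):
is false only for:
  a=False, i=True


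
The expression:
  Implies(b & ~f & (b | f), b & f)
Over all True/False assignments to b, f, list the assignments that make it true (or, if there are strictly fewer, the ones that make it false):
is false only for:
  b=True, f=False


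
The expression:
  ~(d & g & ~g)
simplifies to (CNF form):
True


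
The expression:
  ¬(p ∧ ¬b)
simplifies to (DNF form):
b ∨ ¬p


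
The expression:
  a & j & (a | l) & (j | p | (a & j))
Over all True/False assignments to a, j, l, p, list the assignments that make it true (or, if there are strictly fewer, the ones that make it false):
is true only for:
  a=True, j=True, l=False, p=False;
  a=True, j=True, l=False, p=True;
  a=True, j=True, l=True, p=False;
  a=True, j=True, l=True, p=True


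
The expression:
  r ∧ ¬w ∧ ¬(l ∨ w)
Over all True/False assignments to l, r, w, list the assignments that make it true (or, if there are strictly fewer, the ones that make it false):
is true only for:
  l=False, r=True, w=False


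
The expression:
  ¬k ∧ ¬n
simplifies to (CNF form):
¬k ∧ ¬n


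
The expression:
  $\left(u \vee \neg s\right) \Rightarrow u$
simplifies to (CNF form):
$s \vee u$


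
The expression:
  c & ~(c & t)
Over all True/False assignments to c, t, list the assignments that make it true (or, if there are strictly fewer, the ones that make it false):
is true only for:
  c=True, t=False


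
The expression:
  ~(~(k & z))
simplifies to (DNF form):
k & z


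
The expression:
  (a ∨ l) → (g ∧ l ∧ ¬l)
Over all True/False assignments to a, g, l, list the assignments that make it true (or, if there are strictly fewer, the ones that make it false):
is true only for:
  a=False, g=False, l=False;
  a=False, g=True, l=False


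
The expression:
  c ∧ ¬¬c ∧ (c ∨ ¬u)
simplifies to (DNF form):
c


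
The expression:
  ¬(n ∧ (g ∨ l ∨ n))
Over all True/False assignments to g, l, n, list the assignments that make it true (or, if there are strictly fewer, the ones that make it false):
is true only for:
  g=False, l=False, n=False;
  g=False, l=True, n=False;
  g=True, l=False, n=False;
  g=True, l=True, n=False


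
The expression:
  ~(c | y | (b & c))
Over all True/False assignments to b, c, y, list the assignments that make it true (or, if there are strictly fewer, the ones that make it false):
is true only for:
  b=False, c=False, y=False;
  b=True, c=False, y=False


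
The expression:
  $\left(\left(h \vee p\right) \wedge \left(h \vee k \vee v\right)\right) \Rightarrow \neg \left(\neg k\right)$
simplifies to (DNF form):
$k \vee \left(\neg h \wedge \neg p\right) \vee \left(\neg h \wedge \neg v\right)$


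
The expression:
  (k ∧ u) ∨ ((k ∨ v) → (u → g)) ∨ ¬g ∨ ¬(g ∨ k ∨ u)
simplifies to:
True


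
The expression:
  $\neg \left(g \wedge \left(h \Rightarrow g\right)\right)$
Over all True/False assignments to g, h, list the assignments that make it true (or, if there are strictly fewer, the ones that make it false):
is true only for:
  g=False, h=False;
  g=False, h=True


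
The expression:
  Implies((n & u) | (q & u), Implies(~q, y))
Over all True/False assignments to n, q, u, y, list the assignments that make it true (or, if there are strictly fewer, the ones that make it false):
is false only for:
  n=True, q=False, u=True, y=False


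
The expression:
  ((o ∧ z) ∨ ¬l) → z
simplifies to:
l ∨ z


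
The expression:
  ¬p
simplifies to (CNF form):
¬p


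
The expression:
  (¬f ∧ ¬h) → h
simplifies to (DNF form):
f ∨ h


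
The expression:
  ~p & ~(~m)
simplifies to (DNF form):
m & ~p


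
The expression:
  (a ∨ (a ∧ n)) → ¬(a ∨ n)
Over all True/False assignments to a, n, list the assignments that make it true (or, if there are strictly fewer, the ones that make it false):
is true only for:
  a=False, n=False;
  a=False, n=True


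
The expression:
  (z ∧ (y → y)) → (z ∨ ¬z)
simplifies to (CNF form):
True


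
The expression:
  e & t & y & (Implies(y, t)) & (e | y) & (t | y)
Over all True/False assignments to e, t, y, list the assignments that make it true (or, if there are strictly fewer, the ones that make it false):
is true only for:
  e=True, t=True, y=True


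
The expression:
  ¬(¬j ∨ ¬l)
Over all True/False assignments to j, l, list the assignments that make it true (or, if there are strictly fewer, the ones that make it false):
is true only for:
  j=True, l=True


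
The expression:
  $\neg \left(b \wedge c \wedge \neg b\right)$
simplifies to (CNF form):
$\text{True}$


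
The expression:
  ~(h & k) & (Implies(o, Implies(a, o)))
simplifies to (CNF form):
~h | ~k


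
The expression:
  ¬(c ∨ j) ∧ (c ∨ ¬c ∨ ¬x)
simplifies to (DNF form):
¬c ∧ ¬j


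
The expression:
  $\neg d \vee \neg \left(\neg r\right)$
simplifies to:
$r \vee \neg d$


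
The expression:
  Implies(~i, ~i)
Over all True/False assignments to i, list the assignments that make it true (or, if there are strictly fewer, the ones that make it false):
is always true.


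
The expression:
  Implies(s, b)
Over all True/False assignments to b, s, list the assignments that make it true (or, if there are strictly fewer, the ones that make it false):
is false only for:
  b=False, s=True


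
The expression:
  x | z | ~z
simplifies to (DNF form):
True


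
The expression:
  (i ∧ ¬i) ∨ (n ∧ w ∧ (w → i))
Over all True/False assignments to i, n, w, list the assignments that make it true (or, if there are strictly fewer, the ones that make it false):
is true only for:
  i=True, n=True, w=True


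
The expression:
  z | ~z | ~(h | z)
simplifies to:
True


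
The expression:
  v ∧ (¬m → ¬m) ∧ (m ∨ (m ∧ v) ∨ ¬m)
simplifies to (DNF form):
v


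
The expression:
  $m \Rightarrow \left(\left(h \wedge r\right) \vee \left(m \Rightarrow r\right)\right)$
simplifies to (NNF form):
$r \vee \neg m$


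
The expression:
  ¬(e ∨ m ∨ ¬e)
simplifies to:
False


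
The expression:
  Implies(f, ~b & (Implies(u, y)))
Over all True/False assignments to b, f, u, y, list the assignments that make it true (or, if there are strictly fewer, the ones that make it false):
is false only for:
  b=False, f=True, u=True, y=False;
  b=True, f=True, u=False, y=False;
  b=True, f=True, u=False, y=True;
  b=True, f=True, u=True, y=False;
  b=True, f=True, u=True, y=True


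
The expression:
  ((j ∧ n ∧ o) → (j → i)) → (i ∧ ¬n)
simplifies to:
(i ∧ ¬n) ∨ (j ∧ n ∧ o ∧ ¬i)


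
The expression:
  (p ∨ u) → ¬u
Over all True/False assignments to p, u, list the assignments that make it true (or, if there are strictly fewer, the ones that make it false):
is true only for:
  p=False, u=False;
  p=True, u=False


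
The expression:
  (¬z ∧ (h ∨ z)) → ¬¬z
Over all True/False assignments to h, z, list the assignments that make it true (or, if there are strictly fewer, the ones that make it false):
is false only for:
  h=True, z=False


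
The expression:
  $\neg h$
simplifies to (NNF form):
$\neg h$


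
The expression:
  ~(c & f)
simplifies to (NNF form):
~c | ~f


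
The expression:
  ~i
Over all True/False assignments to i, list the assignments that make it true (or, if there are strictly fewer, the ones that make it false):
is true only for:
  i=False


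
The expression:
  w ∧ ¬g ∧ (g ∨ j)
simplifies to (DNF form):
j ∧ w ∧ ¬g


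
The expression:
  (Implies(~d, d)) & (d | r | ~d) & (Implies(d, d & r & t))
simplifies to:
d & r & t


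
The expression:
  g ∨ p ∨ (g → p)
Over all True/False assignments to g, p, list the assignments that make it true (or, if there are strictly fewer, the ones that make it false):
is always true.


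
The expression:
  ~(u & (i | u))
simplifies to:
~u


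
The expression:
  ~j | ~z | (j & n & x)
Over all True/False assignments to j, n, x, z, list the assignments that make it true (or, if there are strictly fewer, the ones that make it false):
is false only for:
  j=True, n=False, x=False, z=True;
  j=True, n=False, x=True, z=True;
  j=True, n=True, x=False, z=True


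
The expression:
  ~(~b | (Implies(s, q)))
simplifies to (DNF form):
b & s & ~q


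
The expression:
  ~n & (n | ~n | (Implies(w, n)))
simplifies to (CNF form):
~n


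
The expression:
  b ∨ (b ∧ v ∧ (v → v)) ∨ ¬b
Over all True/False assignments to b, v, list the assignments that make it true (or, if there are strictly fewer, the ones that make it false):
is always true.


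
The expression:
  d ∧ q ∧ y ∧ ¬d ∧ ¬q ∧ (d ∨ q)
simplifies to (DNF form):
False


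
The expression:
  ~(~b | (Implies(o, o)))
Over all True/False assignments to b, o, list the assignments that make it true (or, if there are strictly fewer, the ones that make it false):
is never true.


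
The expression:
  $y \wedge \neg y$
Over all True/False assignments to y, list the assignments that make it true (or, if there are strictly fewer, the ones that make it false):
is never true.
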